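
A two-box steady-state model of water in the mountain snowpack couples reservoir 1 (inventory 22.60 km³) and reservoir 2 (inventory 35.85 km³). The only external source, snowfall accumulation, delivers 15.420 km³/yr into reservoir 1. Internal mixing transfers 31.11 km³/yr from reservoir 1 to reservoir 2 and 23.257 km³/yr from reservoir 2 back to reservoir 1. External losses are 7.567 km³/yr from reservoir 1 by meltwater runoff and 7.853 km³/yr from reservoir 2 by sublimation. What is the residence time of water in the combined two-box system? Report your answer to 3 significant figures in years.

For the system as a whole, the A↔B exchange is internal and contributes nothing to the throughput; only the external sinks remove mass.
M_total = 22.60 + 35.85 = 58.450 km³.
ΣF_external_out = 7.567 + 7.853 = 15.420 km³/yr.
τ = M_total / ΣF_ext = 58.450 / 15.420 = 3.791 yr.

3.79 yr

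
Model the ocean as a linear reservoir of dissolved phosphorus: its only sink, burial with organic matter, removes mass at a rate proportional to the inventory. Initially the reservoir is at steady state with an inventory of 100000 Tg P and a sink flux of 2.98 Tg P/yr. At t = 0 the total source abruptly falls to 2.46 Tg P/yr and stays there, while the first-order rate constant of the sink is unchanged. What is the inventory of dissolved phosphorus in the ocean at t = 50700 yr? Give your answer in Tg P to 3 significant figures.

86400 Tg P

The sink rate constant is k = F₀/M₀ = 2.98/100000 = 2.980×10^-5 yr⁻¹.
Solving dM/dt = F₁ − kM with M(0) = M₀ gives M(t) = F₁/k + (M₀ − F₁/k)·e^(−kt).
F₁/k = 2.46/2.980×10^-5 = 82550 Tg P; kt = 2.980×10^-5 × 50700 = 1.511, e^(−kt) = 0.2207.
M(50700) = 82550 + (100000 − 82550) × 0.2207 = 82550 + 3851 = 86402 Tg P.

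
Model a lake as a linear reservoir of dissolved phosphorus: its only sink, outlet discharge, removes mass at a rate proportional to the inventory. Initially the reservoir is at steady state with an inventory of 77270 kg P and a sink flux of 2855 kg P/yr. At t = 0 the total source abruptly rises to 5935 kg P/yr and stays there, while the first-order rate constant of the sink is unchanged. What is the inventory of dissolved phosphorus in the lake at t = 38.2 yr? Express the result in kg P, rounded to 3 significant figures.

140000 kg P

The sink rate constant is k = F₀/M₀ = 2855/77270 = 0.03695 yr⁻¹.
Solving dM/dt = F₁ − kM with M(0) = M₀ gives M(t) = F₁/k + (M₀ − F₁/k)·e^(−kt).
F₁/k = 5935/0.03695 = 160630 kg P; kt = 0.03695 × 38.2 = 1.411, e^(−kt) = 0.2438.
M(38.2) = 160630 + (77270 − 160630) × 0.2438 = 160630 − 20320 = 140310 kg P.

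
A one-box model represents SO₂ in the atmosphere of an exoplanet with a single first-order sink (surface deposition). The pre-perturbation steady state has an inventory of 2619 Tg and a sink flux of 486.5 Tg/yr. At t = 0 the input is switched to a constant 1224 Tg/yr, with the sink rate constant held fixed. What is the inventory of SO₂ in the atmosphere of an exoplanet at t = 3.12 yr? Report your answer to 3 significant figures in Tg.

The sink rate constant is k = F₀/M₀ = 486.5/2619 = 0.1858 yr⁻¹.
Solving dM/dt = F₁ − kM with M(0) = M₀ gives M(t) = F₁/k + (M₀ − F₁/k)·e^(−kt).
F₁/k = 1224/0.1858 = 6589.2 Tg; kt = 0.1858 × 3.12 = 0.5796, e^(−kt) = 0.5601.
M(3.12) = 6589.2 + (2619 − 6589.2) × 0.5601 = 6589.2 − 2224 = 4365.3 Tg.

4370 Tg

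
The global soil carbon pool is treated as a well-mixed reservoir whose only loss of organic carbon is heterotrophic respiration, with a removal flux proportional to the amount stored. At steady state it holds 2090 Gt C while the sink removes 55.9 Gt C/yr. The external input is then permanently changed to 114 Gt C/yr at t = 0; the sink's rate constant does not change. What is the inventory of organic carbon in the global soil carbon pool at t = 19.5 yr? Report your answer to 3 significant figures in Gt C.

2970 Gt C

τ = M₀/F₀ = 2090/55.9 = 37.39 yr; rate constant k = 1/τ.
New steady state M_∞ = F₁/k = F₁·τ = 114 × 37.39 = 4262.3 Gt C.
M(t) = M_∞ + (M₀ − M_∞)·e^(−t/τ); t/τ = 19.5/37.39 = 0.5216, so e^(−t/τ) = 0.5936.
M(t) = 4262.3 − 2172 × 0.5936 = 2972.8 Gt C.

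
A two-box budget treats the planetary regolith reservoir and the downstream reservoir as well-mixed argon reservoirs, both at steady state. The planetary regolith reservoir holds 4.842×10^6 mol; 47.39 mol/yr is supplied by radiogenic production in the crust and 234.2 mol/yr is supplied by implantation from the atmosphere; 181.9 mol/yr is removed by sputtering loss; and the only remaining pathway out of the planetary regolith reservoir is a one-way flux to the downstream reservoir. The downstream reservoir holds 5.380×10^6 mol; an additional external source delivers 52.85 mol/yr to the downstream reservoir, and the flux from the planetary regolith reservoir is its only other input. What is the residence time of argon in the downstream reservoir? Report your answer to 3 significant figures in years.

35300 yr

Balance the planetary regolith reservoir: ΣF_in = 47.39 + 234.2 = 281.59 mol/yr.
Flux to the downstream reservoir = ΣF_in − (181.9) = 99.690 mol/yr.
Total input to the downstream reservoir = 99.690 + 52.85 = 152.54 mol/yr; at steady state this equals its total output.
τ = M / F = 5.380×10^6 / 152.54 = 35270 yr.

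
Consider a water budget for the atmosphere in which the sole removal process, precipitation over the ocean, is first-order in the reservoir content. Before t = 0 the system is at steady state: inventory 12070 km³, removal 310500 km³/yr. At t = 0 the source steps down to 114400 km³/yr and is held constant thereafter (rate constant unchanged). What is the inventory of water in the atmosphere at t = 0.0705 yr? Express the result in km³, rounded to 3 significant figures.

Residence time τ = M₀/F₀ = 0.03887 yr. The eventual steady state is M_∞ = M₀·(F₁/F₀) = 12070 × 114400/310500 = 4447.0 km³.
The anomaly ΔM(t) = M(t) − M_∞ decays as ΔM₀·e^(−t/τ) with ΔM₀ = 12070 − 4447.0 = 7623 km³.
At t = 0.0705 yr, e^(−t/τ) = e^(−1.814) = 0.1631, so ΔM = 1243 km³ and M = 4447.0 + 1243 = 5690.1 km³.

5690 km³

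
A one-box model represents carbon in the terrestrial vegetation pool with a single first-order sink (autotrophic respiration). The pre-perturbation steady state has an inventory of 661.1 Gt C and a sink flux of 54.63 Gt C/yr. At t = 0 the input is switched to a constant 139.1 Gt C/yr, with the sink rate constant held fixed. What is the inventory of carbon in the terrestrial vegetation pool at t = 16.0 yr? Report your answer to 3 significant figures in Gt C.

1410 Gt C

The sink rate constant is k = F₀/M₀ = 54.63/661.1 = 0.08264 yr⁻¹.
Solving dM/dt = F₁ − kM with M(0) = M₀ gives M(t) = F₁/k + (M₀ − F₁/k)·e^(−kt).
F₁/k = 139.1/0.08264 = 1683.3 Gt C; kt = 0.08264 × 16.0 = 1.322, e^(−kt) = 0.2666.
M(16.0) = 1683.3 + (661.1 − 1683.3) × 0.2666 = 1683.3 − 272.5 = 1410.8 Gt C.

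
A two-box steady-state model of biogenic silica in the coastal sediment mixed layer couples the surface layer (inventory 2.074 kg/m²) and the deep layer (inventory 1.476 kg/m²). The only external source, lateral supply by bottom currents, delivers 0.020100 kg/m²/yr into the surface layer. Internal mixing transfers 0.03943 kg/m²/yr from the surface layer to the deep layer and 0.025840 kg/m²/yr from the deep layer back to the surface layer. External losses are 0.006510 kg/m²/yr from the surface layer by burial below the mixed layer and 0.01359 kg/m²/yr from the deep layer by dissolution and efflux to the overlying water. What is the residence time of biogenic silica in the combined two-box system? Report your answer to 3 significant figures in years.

177 yr

For the system as a whole, the A↔B exchange is internal and contributes nothing to the throughput; only the external sinks remove mass.
M_total = 2.074 + 1.476 = 3.5500 kg/m².
ΣF_external_out = 0.006510 + 0.01359 = 0.020100 kg/m²/yr.
τ = M_total / ΣF_ext = 3.5500 / 0.020100 = 176.6 yr.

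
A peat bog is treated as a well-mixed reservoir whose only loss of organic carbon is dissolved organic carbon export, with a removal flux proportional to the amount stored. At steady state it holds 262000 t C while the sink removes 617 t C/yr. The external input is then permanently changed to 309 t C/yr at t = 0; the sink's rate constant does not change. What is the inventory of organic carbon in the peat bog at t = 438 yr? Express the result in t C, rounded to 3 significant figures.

Residence time τ = M₀/F₀ = 424.6 yr. The eventual steady state is M_∞ = M₀·(F₁/F₀) = 262000 × 309/617 = 131210 t C.
The anomaly ΔM(t) = M(t) − M_∞ decays as ΔM₀·e^(−t/τ) with ΔM₀ = 262000 − 131210 = 130800 t C.
At t = 438 yr, e^(−t/τ) = e^(−1.031) = 0.3565, so ΔM = 46620 t C and M = 131210 + 46620 = 177840 t C.

178000 t C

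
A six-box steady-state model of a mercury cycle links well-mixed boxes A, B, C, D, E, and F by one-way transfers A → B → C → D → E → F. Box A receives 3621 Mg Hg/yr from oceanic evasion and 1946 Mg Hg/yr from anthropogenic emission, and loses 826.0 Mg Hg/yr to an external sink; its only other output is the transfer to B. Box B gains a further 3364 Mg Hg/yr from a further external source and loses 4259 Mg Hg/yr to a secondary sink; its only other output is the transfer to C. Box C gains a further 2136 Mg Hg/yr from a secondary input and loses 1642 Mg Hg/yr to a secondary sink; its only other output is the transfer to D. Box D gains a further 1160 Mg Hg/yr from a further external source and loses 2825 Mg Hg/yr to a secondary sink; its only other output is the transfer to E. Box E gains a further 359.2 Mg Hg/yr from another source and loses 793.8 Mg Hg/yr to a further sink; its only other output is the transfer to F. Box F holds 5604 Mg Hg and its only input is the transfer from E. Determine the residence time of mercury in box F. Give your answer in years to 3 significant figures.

Box A: F(A→B) = (3621 + 1946) − 826.0 = 4741.0 Mg Hg/yr.
Box B: F(B→C) = (4741.0 + 3364) − 4259 = 3846.0 Mg Hg/yr.
Box C: F(C→D) = (3846.0 + 2136) − 1642 = 4340.0 Mg Hg/yr.
Box D: F(D→E) = (4340.0 + 1160) − 2825 = 2675.0 Mg Hg/yr.
Box E: F(E→F) = (2675.0 + 359.2) − 793.8 = 2240.4 Mg Hg/yr.
Box F throughput = its input = 2240.4 Mg Hg/yr; τ = 5604 / 2240.4 = 2.501 yr.

2.50 yr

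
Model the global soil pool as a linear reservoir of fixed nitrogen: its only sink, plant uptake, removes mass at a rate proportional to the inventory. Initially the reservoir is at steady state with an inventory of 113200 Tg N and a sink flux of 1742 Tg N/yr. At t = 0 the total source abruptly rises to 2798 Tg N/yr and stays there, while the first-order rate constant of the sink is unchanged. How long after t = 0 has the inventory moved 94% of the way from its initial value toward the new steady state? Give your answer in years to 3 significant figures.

183 yr

τ = M₀/F₀ = 113200/1742 = 64.98 yr.
The remaining gap fraction is e^(−t/τ); 94% covered ⇒ e^(−t/τ) = 0.0600.
t = −τ ln(0.0600) = 64.98 × 2.813 = 182.8 yr.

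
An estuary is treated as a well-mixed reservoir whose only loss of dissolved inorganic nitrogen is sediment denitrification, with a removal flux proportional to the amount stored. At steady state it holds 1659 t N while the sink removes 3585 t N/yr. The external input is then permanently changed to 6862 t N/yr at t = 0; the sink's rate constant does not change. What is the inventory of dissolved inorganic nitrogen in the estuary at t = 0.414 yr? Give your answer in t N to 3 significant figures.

2560 t N

Residence time τ = M₀/F₀ = 0.4628 yr. The eventual steady state is M_∞ = M₀·(F₁/F₀) = 1659 × 6862/3585 = 3175.5 t N.
The anomaly ΔM(t) = M(t) − M_∞ decays as ΔM₀·e^(−t/τ) with ΔM₀ = 1659 − 3175.5 = −1516 t N.
At t = 0.414 yr, e^(−t/τ) = e^(−0.8946) = 0.4088, so ΔM = −619.9 t N and M = 3175.5 − 619.9 = 2555.6 t N.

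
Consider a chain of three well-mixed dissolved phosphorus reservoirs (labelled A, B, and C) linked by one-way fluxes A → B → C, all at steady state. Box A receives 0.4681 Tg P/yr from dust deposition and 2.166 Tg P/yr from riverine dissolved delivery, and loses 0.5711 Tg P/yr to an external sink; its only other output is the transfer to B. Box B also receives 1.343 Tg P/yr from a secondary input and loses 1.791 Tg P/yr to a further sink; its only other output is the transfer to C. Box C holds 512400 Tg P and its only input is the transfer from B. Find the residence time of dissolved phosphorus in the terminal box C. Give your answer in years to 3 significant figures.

317000 yr

Box A: F(A→B) = (0.4681 + 2.166) − 0.5711 = 2.0630 Tg P/yr.
Box B: F(B→C) = (2.0630 + 1.343) − 1.791 = 1.6150 Tg P/yr.
Box C throughput = its input = 1.6150 Tg P/yr; τ = 512400 / 1.6150 = 317300 yr.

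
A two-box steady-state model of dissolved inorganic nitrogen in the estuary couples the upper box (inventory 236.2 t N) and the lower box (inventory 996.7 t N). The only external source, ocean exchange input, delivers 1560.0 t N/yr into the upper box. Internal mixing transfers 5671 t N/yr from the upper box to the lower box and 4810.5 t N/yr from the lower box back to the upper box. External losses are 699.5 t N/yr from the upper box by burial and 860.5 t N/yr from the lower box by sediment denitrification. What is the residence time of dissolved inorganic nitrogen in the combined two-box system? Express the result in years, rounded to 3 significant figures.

0.790 yr

Treat the two boxes together as one reservoir: the mixing fluxes between them are internal recycling, so τ = ΣM / Σ(external losses).
M_total = 236.2 + 996.7 = 1232.9 t N.
ΣF_external_out = 699.5 + 860.5 = 1560.0 t N/yr.
τ = M_total / ΣF_ext = 1232.9 / 1560.0 = 0.7903 yr.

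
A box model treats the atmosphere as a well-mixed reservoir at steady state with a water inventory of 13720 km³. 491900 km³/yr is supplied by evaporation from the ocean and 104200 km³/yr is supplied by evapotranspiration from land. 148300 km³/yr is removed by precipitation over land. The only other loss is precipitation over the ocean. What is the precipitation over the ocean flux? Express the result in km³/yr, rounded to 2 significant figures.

450000 km³/yr

At steady state ΣF_in = ΣF_out.
ΣF_in = 491900 + 104200 = 596100 km³/yr.
Precipitation over the ocean flux = ΣF_in − (148300) = 596100 − 148300 = 447800 km³/yr.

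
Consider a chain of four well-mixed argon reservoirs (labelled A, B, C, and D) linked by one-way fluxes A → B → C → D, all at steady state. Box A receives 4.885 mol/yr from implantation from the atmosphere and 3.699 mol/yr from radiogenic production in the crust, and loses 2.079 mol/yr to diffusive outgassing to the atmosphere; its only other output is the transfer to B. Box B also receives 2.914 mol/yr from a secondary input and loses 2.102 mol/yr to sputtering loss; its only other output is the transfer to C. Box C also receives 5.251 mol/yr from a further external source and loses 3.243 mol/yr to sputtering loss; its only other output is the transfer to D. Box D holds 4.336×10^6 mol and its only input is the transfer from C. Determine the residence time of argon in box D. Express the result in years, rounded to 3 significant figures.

465000 yr

Box A: F(A→B) = (4.885 + 3.699) − 2.079 = 6.5050 mol/yr.
Box B: F(B→C) = (6.5050 + 2.914) − 2.102 = 7.3170 mol/yr.
Box C: F(C→D) = (7.3170 + 5.251) − 3.243 = 9.3250 mol/yr.
Box D throughput = its input = 9.3250 mol/yr; τ = 4.336×10^6 / 9.3250 = 465000 yr.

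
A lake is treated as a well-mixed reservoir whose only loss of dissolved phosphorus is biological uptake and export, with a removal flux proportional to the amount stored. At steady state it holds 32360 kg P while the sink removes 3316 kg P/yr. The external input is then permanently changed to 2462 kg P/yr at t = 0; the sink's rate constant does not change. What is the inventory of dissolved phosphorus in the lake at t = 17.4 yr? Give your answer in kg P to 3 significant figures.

Residence time τ = M₀/F₀ = 9.759 yr. The eventual steady state is M_∞ = M₀·(F₁/F₀) = 32360 × 2462/3316 = 24026 kg P.
The anomaly ΔM(t) = M(t) − M_∞ decays as ΔM₀·e^(−t/τ) with ΔM₀ = 32360 − 24026 = 8334 kg P.
At t = 17.4 yr, e^(−t/τ) = e^(−1.783) = 0.1681, so ΔM = 1401 kg P and M = 24026 + 1401 = 25427 kg P.

25400 kg P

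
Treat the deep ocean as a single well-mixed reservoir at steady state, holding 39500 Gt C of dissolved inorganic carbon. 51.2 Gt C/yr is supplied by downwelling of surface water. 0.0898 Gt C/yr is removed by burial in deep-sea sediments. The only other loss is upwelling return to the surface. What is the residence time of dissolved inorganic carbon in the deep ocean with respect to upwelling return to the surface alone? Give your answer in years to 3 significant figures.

773 yr

At steady state ΣF_in = ΣF_out.
ΣF_in = 51.200 Gt C/yr.
Upwelling return to the surface flux = ΣF_in − (0.0898) = 51.200 − 0.08980 = 51.11 Gt C/yr.
τ = M / F = 39500 / 51.11 = 772.8 yr.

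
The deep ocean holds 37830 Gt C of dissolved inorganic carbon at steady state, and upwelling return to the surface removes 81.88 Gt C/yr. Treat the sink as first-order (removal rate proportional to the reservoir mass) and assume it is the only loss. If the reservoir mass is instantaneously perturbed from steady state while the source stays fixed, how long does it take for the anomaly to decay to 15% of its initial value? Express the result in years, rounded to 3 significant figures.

877 yr

For a linear reservoir the anomaly decays as exp(−t/τ) with τ = M/F = 37830/81.88 = 462.0 yr.
exp(−t/τ) = 0.15 ⇒ t = −τ ln(0.15) = 462.0 × 1.897 = 876.5 yr.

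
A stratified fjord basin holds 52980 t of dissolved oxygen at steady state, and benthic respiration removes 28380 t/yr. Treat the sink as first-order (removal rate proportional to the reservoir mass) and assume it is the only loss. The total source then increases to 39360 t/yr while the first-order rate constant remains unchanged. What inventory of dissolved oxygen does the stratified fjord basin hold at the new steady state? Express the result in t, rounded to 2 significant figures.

Rate constant k = F/M = 28380 / 52980 = 0.5357 yr⁻¹.
At the new steady state, source = k·M_new ⇒ M_new = 39360 / 0.5357 = 73480 t.
(Equivalently M_new = M × F_new/F_old = 52980 × 39360/28380.)

73000 t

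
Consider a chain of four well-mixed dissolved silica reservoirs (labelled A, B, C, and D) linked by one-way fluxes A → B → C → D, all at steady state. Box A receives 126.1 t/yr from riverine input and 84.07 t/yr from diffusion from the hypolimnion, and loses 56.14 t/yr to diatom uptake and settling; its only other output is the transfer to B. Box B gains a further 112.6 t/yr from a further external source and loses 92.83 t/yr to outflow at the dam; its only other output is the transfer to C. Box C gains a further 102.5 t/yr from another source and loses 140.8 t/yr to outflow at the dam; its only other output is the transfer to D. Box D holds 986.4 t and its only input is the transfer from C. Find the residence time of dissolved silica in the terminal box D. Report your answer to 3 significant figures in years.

Box A: F(A→B) = (126.1 + 84.07) − 56.14 = 154.03 t/yr.
Box B: F(B→C) = (154.03 + 112.6) − 92.83 = 173.80 t/yr.
Box C: F(C→D) = (173.80 + 102.5) − 140.8 = 135.50 t/yr.
Box D throughput = its input = 135.50 t/yr; τ = 986.4 / 135.50 = 7.280 yr.

7.28 yr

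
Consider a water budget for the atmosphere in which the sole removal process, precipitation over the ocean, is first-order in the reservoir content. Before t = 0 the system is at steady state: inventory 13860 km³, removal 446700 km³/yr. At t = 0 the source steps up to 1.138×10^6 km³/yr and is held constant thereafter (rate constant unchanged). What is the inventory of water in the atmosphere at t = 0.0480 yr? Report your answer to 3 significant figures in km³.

30700 km³

The sink rate constant is k = F₀/M₀ = 446700/13860 = 32.23 yr⁻¹.
Solving dM/dt = F₁ − kM with M(0) = M₀ gives M(t) = F₁/k + (M₀ − F₁/k)·e^(−kt).
F₁/k = 1.138×10^6/32.23 = 35309 km³; kt = 32.23 × 0.0480 = 1.547, e^(−kt) = 0.2129.
M(0.0480) = 35309 + (13860 − 35309) × 0.2129 = 35309 − 4566 = 30743 km³.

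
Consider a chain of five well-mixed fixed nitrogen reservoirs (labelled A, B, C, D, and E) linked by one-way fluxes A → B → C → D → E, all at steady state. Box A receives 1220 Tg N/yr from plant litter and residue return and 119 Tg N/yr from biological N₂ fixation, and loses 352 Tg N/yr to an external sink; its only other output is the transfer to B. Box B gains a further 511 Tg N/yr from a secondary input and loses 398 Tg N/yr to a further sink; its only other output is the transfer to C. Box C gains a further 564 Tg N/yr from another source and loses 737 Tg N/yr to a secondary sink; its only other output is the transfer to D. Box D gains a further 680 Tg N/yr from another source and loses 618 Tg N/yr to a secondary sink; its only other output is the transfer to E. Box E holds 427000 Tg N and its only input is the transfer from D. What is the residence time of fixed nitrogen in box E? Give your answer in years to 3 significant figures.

432 yr

Box A: F(A→B) = (1220 + 119) − 352 = 987.00 Tg N/yr.
Box B: F(B→C) = (987.00 + 511) − 398 = 1100.0 Tg N/yr.
Box C: F(C→D) = (1100.0 + 564) − 737 = 927.00 Tg N/yr.
Box D: F(D→E) = (927.00 + 680) − 618 = 989.00 Tg N/yr.
Box E throughput = its input = 989.00 Tg N/yr; τ = 427000 / 989.00 = 431.7 yr.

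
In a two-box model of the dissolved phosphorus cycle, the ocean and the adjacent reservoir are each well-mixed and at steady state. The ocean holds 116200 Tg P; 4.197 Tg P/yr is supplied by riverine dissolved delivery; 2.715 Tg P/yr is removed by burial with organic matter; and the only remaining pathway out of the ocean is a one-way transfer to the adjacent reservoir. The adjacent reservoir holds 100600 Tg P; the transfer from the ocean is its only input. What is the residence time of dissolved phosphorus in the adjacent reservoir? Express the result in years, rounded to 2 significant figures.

Balance the ocean: ΣF_in = 4.1970 Tg P/yr.
Transfer to the adjacent reservoir = ΣF_in − (2.715) = 1.4820 Tg P/yr.
At steady state the output of the adjacent reservoir equals its input, 1.4820 Tg P/yr.
τ = M / F = 100600 / 1.4820 = 67880 yr.

68000 yr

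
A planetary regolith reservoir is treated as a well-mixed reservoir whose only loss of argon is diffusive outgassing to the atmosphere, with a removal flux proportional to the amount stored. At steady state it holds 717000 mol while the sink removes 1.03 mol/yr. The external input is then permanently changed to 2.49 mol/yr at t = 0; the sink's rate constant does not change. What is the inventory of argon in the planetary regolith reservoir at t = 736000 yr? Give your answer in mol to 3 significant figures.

1.38×10^6 mol

The sink rate constant is k = F₀/M₀ = 1.03/717000 = 1.437×10^-6 yr⁻¹.
Solving dM/dt = F₁ − kM with M(0) = M₀ gives M(t) = F₁/k + (M₀ − F₁/k)·e^(−kt).
F₁/k = 2.49/1.437×10^-6 = 1.7333×10^6 mol; kt = 1.437×10^-6 × 736000 = 1.057, e^(−kt) = 0.3474.
M(736000) = 1.7333×10^6 + (717000 − 1.7333×10^6) × 0.3474 = 1.7333×10^6 − 353100 = 1.3803×10^6 mol.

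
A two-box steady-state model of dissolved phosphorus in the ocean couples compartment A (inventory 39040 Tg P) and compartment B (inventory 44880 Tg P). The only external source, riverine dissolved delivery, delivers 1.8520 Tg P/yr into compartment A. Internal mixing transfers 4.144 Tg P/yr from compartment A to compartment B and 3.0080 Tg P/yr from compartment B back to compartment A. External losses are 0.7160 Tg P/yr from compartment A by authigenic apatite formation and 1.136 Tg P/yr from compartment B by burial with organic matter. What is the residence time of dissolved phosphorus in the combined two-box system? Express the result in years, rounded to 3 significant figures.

45300 yr

Treat the two boxes together as one reservoir: the mixing fluxes between them are internal recycling, so τ = ΣM / Σ(external losses).
M_total = 39040 + 44880 = 83920 Tg P.
ΣF_external_out = 0.7160 + 1.136 = 1.8520 Tg P/yr.
τ = M_total / ΣF_ext = 83920 / 1.8520 = 45310 yr.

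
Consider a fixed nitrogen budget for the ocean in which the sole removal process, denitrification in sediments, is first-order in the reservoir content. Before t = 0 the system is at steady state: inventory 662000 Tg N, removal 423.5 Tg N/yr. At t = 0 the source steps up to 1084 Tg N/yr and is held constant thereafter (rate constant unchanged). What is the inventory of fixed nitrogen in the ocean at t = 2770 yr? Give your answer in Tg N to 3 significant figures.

1.52×10^6 Tg N

Residence time τ = M₀/F₀ = 1563 yr. The eventual steady state is M_∞ = M₀·(F₁/F₀) = 662000 × 1084/423.5 = 1.6945×10^6 Tg N.
The anomaly ΔM(t) = M(t) − M_∞ decays as ΔM₀·e^(−t/τ) with ΔM₀ = 662000 − 1.6945×10^6 = −1.032×10^6 Tg N.
At t = 2770 yr, e^(−t/τ) = e^(−1.772) = 0.1700, so ΔM = −175500 Tg N and M = 1.6945×10^6 − 175500 = 1.5190×10^6 Tg N.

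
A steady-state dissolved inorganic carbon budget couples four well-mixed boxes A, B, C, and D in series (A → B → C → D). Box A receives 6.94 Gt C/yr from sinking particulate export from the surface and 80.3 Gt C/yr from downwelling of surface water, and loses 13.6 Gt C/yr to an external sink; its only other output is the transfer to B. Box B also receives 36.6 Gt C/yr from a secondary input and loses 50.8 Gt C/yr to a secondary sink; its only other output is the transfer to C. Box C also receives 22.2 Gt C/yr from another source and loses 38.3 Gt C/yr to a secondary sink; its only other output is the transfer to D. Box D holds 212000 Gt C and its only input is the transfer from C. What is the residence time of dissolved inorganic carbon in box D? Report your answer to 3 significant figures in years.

Box A: F(A→B) = (6.94 + 80.3) − 13.6 = 73.640 Gt C/yr.
Box B: F(B→C) = (73.640 + 36.6) − 50.8 = 59.440 Gt C/yr.
Box C: F(C→D) = (59.440 + 22.2) − 38.3 = 43.340 Gt C/yr.
Box D throughput = its input = 43.340 Gt C/yr; τ = 212000 / 43.340 = 4892 yr.

4890 yr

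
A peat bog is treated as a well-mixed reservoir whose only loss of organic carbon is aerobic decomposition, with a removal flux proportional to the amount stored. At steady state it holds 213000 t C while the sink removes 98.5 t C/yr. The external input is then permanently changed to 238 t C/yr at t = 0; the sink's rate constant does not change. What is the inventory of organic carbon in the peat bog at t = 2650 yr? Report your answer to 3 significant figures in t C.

τ = M₀/F₀ = 213000/98.5 = 2162 yr; rate constant k = 1/τ.
New steady state M_∞ = F₁/k = F₁·τ = 238 × 2162 = 514660 t C.
M(t) = M_∞ + (M₀ − M_∞)·e^(−t/τ); t/τ = 2650/2162 = 1.225, so e^(−t/τ) = 0.2936.
M(t) = 514660 − 301700 × 0.2936 = 426090 t C.

426000 t C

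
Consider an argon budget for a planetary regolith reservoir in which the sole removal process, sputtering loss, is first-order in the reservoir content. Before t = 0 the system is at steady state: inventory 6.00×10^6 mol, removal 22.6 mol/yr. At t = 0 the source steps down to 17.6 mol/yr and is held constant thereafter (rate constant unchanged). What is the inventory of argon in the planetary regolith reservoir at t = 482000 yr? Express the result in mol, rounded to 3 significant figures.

τ = M₀/F₀ = 6.00×10^6/22.6 = 265500 yr; rate constant k = 1/τ.
New steady state M_∞ = F₁/k = F₁·τ = 17.6 × 265500 = 4.6726×10^6 mol.
M(t) = M_∞ + (M₀ − M_∞)·e^(−t/τ); t/τ = 482000/265500 = 1.816, so e^(−t/τ) = 0.1628.
M(t) = 4.6726×10^6 + 1.327×10^6 × 0.1628 = 4.8886×10^6 mol.

4.89×10^6 mol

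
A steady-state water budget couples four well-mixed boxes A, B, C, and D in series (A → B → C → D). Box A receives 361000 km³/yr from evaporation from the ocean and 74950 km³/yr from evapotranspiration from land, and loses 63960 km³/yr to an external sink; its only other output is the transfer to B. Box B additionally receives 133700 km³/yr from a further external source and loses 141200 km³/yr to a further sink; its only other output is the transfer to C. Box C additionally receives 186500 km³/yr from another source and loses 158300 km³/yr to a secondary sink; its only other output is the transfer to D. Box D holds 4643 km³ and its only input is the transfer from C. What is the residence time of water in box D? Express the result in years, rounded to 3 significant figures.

0.0118 yr

Box A: F(A→B) = (361000 + 74950) − 63960 = 371990 km³/yr.
Box B: F(B→C) = (371990 + 133700) − 141200 = 364490 km³/yr.
Box C: F(C→D) = (364490 + 186500) − 158300 = 392690 km³/yr.
Box D throughput = its input = 392690 km³/yr; τ = 4643 / 392690 = 0.01182 yr.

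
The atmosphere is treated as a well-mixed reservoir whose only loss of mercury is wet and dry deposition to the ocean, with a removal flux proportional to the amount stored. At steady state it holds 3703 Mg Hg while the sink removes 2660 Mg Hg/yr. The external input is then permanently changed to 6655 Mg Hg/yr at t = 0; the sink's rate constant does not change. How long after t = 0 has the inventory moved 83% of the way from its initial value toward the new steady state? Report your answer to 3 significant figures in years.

τ = M₀/F₀ = 3703/2660 = 1.392 yr.
The remaining gap fraction is e^(−t/τ); 83% covered ⇒ e^(−t/τ) = 0.170.
t = −τ ln(0.170) = 1.392 × 1.772 = 2.467 yr.

2.47 yr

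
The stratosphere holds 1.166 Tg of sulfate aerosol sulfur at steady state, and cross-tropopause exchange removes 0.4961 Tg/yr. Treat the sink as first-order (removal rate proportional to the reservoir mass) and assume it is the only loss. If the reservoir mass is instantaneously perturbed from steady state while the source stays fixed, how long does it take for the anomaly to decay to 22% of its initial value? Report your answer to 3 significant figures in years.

For a linear reservoir the anomaly decays as exp(−t/τ) with τ = M/F = 1.166/0.4961 = 2.350 yr.
exp(−t/τ) = 0.22 ⇒ t = −τ ln(0.22) = 2.350 × 1.514 = 3.559 yr.

3.56 yr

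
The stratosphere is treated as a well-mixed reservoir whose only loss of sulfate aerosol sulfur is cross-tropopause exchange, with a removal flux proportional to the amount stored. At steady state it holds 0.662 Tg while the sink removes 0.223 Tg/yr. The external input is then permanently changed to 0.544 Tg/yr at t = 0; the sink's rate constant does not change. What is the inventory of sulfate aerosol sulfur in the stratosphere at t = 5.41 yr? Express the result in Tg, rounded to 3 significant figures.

τ = M₀/F₀ = 0.662/0.223 = 2.969 yr; rate constant k = 1/τ.
New steady state M_∞ = F₁/k = F₁·τ = 0.544 × 2.969 = 1.6149 Tg.
M(t) = M_∞ + (M₀ − M_∞)·e^(−t/τ); t/τ = 5.41/2.969 = 1.822, so e^(−t/τ) = 0.1616.
M(t) = 1.6149 − 0.9529 × 0.1616 = 1.4609 Tg.

1.46 Tg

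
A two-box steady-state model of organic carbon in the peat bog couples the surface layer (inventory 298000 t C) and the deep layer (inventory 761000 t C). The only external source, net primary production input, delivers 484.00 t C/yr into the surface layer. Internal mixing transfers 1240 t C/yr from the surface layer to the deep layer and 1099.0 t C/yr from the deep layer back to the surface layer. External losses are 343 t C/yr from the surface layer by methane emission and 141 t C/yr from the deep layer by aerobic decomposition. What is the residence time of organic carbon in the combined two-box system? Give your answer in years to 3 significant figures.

Treat the two boxes together as one reservoir: the mixing fluxes between them are internal recycling, so τ = ΣM / Σ(external losses).
M_total = 298000 + 761000 = 1.0590×10^6 t C.
ΣF_external_out = 343 + 141 = 484.00 t C/yr.
τ = M_total / ΣF_ext = 1.0590×10^6 / 484.00 = 2188 yr.

2190 yr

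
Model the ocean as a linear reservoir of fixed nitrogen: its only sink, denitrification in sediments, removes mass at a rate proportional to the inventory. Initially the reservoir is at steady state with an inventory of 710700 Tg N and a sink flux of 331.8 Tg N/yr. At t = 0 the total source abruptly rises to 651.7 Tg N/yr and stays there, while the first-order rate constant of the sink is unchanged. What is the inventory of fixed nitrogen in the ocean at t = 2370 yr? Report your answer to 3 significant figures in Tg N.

1.17×10^6 Tg N

Residence time τ = M₀/F₀ = 2142 yr. The eventual steady state is M_∞ = M₀·(F₁/F₀) = 710700 × 651.7/331.8 = 1.3959×10^6 Tg N.
The anomaly ΔM(t) = M(t) − M_∞ decays as ΔM₀·e^(−t/τ) with ΔM₀ = 710700 − 1.3959×10^6 = −685200 Tg N.
At t = 2370 yr, e^(−t/τ) = e^(−1.106) = 0.3307, so ΔM = −226600 Tg N and M = 1.3959×10^6 − 226600 = 1.1693×10^6 Tg N.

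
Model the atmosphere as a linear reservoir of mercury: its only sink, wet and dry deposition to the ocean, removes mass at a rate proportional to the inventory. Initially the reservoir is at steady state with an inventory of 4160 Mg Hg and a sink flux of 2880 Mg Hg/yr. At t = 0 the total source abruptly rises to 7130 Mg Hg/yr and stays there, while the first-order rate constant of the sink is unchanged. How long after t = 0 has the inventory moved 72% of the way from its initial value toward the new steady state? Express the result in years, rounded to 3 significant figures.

τ = M₀/F₀ = 4160/2880 = 1.444 yr.
The remaining gap fraction is e^(−t/τ); 72% covered ⇒ e^(−t/τ) = 0.280.
t = −τ ln(0.280) = 1.444 × 1.273 = 1.839 yr.

1.84 yr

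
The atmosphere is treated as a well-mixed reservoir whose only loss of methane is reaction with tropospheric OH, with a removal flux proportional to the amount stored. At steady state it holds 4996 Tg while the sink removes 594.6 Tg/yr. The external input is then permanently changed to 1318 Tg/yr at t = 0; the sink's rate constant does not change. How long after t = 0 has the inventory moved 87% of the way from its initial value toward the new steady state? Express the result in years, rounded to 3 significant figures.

τ = M₀/F₀ = 4996/594.6 = 8.402 yr.
The remaining gap fraction is e^(−t/τ); 87% covered ⇒ e^(−t/τ) = 0.130.
t = −τ ln(0.130) = 8.402 × 2.040 = 17.14 yr.

17.1 yr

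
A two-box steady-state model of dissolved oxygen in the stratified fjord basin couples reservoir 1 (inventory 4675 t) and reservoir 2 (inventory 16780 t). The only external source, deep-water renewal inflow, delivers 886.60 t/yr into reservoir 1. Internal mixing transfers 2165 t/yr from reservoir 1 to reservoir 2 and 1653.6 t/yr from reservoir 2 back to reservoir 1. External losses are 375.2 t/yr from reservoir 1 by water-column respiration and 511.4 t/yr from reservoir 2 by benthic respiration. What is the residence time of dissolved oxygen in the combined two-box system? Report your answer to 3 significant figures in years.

24.2 yr

Residence time in the combined system uses the total inventory and the total *external* removal — internal exchanges between the two boxes cancel.
M_total = 4675 + 16780 = 21455 t.
ΣF_external_out = 375.2 + 511.4 = 886.60 t/yr.
τ = M_total / ΣF_ext = 21455 / 886.60 = 24.20 yr.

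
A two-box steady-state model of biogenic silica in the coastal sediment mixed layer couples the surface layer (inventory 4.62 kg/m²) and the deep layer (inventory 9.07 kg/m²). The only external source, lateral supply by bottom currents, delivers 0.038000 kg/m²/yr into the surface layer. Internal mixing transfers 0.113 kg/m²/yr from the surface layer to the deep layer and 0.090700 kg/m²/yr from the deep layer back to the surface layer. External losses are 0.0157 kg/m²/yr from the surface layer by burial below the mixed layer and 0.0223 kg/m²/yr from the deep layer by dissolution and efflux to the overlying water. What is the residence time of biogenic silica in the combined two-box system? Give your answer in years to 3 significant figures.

Residence time in the combined system uses the total inventory and the total *external* removal — internal exchanges between the two boxes cancel.
M_total = 4.62 + 9.07 = 13.690 kg/m².
ΣF_external_out = 0.0157 + 0.0223 = 0.038000 kg/m²/yr.
τ = M_total / ΣF_ext = 13.690 / 0.038000 = 360.3 yr.

360 yr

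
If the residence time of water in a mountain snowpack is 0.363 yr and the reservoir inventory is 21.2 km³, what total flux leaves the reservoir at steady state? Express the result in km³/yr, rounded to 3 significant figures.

58.4 km³/yr

F = M / τ = 21.2 / 0.363 = 58.40 km³/yr.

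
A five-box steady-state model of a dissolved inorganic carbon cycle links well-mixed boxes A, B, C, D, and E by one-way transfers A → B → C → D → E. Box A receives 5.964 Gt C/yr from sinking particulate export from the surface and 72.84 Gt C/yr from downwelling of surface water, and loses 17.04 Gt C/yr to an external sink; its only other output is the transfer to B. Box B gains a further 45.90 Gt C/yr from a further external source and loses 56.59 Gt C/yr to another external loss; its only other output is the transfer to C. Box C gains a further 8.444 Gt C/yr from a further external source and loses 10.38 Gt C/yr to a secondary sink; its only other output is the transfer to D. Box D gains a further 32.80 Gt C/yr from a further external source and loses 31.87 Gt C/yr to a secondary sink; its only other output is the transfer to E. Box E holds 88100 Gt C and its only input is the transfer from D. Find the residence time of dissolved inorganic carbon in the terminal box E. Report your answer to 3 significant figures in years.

Box A: F(A→B) = (5.964 + 72.84) − 17.04 = 61.764 Gt C/yr.
Box B: F(B→C) = (61.764 + 45.90) − 56.59 = 51.074 Gt C/yr.
Box C: F(C→D) = (51.074 + 8.444) − 10.38 = 49.138 Gt C/yr.
Box D: F(D→E) = (49.138 + 32.80) − 31.87 = 50.068 Gt C/yr.
Box E throughput = its input = 50.068 Gt C/yr; τ = 88100 / 50.068 = 1760 yr.

1760 yr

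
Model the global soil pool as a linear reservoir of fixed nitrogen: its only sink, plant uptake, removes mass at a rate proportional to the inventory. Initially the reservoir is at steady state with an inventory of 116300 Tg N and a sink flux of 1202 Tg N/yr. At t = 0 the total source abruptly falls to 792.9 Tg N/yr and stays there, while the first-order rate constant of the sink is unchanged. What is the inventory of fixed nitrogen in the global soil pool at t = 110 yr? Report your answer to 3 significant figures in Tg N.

Residence time τ = M₀/F₀ = 96.76 yr. The eventual steady state is M_∞ = M₀·(F₁/F₀) = 116300 × 792.9/1202 = 76717 Tg N.
The anomaly ΔM(t) = M(t) − M_∞ decays as ΔM₀·e^(−t/τ) with ΔM₀ = 116300 − 76717 = 39580 Tg N.
At t = 110 yr, e^(−t/τ) = e^(−1.137) = 0.3208, so ΔM = 12700 Tg N and M = 76717 + 12700 = 89416 Tg N.

89400 Tg N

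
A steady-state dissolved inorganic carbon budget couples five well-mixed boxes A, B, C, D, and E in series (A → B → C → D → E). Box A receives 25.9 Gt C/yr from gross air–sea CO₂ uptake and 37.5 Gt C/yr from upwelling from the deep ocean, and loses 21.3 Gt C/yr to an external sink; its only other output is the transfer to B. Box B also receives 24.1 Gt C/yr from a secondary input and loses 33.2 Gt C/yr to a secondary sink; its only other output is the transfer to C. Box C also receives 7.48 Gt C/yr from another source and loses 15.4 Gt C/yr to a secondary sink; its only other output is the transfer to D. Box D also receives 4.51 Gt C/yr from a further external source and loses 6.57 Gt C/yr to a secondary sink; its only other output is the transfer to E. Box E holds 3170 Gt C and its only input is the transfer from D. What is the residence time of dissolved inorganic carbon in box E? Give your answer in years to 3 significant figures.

138 yr

Box A: F(A→B) = (25.9 + 37.5) − 21.3 = 42.100 Gt C/yr.
Box B: F(B→C) = (42.100 + 24.1) − 33.2 = 33.000 Gt C/yr.
Box C: F(C→D) = (33.000 + 7.48) − 15.4 = 25.080 Gt C/yr.
Box D: F(D→E) = (25.080 + 4.51) − 6.57 = 23.020 Gt C/yr.
Box E throughput = its input = 23.020 Gt C/yr; τ = 3170 / 23.020 = 137.7 yr.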